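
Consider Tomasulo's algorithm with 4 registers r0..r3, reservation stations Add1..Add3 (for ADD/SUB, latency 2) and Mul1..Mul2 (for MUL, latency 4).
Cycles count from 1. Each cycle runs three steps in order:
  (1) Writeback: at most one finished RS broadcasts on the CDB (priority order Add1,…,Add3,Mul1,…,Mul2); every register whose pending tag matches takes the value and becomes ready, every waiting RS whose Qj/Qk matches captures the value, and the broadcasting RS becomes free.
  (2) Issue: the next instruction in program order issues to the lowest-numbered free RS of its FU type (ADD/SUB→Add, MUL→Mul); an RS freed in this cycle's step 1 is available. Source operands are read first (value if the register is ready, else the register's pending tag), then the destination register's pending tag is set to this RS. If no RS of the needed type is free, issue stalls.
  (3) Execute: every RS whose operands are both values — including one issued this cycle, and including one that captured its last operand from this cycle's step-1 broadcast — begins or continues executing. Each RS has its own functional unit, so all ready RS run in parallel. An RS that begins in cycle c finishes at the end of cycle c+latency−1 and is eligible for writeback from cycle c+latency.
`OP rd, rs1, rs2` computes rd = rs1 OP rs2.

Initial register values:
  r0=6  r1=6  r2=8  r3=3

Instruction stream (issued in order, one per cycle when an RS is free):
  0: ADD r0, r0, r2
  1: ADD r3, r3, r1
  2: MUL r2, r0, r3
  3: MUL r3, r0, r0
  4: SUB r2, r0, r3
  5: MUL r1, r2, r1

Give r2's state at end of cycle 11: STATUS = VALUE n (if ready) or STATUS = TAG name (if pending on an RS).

cycle 1: issue ADD r0<-Add1 // r0:Add1,r1:6,r2:8,r3:3
cycle 2: issue ADD r3<-Add2 // r0:Add1,r1:6,r2:8,r3:Add2
cycle 3: CDB Add1=14; issue MUL r2<-Mul1 // r0:14,r1:6,r2:Mul1,r3:Add2
cycle 4: CDB Add2=9; issue MUL r3<-Mul2 // r0:14,r1:6,r2:Mul1,r3:Mul2
cycle 5: issue SUB r2<-Add1 // r0:14,r1:6,r2:Add1,r3:Mul2
cycle 6: stall // r0:14,r1:6,r2:Add1,r3:Mul2
cycle 7: stall // r0:14,r1:6,r2:Add1,r3:Mul2
cycle 8: CDB Mul1=126; issue MUL r1<-Mul1 // r0:14,r1:Mul1,r2:Add1,r3:Mul2
cycle 9: CDB Mul2=196 // r0:14,r1:Mul1,r2:Add1,r3:196
cycle 10: - // r0:14,r1:Mul1,r2:Add1,r3:196
cycle 11: CDB Add1=-182 // r0:14,r1:Mul1,r2:-182,r3:196

STATUS = VALUE -182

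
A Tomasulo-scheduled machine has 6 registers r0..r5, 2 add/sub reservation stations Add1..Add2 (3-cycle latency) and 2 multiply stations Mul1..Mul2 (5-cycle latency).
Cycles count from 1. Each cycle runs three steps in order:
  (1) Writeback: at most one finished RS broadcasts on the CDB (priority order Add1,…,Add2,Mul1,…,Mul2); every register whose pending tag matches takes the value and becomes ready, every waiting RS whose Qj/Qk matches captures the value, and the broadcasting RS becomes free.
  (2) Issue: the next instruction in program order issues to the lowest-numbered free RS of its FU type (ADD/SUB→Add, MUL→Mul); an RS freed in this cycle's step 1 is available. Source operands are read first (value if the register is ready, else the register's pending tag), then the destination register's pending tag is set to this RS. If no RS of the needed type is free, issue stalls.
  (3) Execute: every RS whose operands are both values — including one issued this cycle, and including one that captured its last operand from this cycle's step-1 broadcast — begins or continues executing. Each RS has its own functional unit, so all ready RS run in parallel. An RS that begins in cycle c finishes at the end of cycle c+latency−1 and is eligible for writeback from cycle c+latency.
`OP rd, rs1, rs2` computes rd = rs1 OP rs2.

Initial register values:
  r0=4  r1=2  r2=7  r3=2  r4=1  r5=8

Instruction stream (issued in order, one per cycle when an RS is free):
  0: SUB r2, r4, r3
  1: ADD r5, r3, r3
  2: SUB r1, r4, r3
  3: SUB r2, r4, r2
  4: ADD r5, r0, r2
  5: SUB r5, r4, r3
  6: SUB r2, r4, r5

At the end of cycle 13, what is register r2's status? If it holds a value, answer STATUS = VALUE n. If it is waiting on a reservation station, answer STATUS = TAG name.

STATUS = TAG Add1

c1: issue SUB r2<-Add1 | r0:4,r1:2,r2:Add1,r3:2,r4:1,r5:8
c2: issue ADD r5<-Add2 | r0:4,r1:2,r2:Add1,r3:2,r4:1,r5:Add2
c3: stall | r0:4,r1:2,r2:Add1,r3:2,r4:1,r5:Add2
c4: CDB Add1=-1; issue SUB r1<-Add1 | r0:4,r1:Add1,r2:-1,r3:2,r4:1,r5:Add2
c5: CDB Add2=4; issue SUB r2<-Add2 | r0:4,r1:Add1,r2:Add2,r3:2,r4:1,r5:4
c6: stall | r0:4,r1:Add1,r2:Add2,r3:2,r4:1,r5:4
c7: CDB Add1=-1; issue ADD r5<-Add1 | r0:4,r1:-1,r2:Add2,r3:2,r4:1,r5:Add1
c8: CDB Add2=2; issue SUB r5<-Add2 | r0:4,r1:-1,r2:2,r3:2,r4:1,r5:Add2
c9: stall | r0:4,r1:-1,r2:2,r3:2,r4:1,r5:Add2
c10: stall | r0:4,r1:-1,r2:2,r3:2,r4:1,r5:Add2
c11: CDB Add1=6; issue SUB r2<-Add1 | r0:4,r1:-1,r2:Add1,r3:2,r4:1,r5:Add2
c12: CDB Add2=-1 | r0:4,r1:-1,r2:Add1,r3:2,r4:1,r5:-1
c13: - | r0:4,r1:-1,r2:Add1,r3:2,r4:1,r5:-1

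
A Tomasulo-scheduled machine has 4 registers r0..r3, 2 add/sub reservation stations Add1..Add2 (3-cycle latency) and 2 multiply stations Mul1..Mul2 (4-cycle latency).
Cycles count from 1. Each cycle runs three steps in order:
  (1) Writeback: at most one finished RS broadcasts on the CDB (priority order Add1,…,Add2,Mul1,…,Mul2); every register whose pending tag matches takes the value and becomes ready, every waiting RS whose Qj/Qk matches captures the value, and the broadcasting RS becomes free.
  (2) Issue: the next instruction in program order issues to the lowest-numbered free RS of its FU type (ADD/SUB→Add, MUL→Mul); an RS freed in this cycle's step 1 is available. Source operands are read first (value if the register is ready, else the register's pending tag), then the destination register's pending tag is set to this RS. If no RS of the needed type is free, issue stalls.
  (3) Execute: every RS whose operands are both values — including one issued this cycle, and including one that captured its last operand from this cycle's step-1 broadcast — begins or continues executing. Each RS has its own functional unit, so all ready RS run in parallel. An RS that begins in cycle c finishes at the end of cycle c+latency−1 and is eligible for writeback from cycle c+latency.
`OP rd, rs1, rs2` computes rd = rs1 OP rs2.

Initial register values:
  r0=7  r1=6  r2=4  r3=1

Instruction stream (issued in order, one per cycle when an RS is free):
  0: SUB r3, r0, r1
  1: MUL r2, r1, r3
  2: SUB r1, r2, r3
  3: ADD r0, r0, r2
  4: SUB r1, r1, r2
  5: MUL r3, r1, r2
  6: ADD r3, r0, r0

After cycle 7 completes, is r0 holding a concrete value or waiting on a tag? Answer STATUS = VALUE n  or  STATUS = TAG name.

STATUS = TAG Add1

c1: issue SUB r3<-Add1 | r0:7,r1:6,r2:4,r3:Add1
c2: issue MUL r2<-Mul1 | r0:7,r1:6,r2:Mul1,r3:Add1
c3: issue SUB r1<-Add2 | r0:7,r1:Add2,r2:Mul1,r3:Add1
c4: CDB Add1=1; issue ADD r0<-Add1 | r0:Add1,r1:Add2,r2:Mul1,r3:1
c5: stall | r0:Add1,r1:Add2,r2:Mul1,r3:1
c6: stall | r0:Add1,r1:Add2,r2:Mul1,r3:1
c7: stall | r0:Add1,r1:Add2,r2:Mul1,r3:1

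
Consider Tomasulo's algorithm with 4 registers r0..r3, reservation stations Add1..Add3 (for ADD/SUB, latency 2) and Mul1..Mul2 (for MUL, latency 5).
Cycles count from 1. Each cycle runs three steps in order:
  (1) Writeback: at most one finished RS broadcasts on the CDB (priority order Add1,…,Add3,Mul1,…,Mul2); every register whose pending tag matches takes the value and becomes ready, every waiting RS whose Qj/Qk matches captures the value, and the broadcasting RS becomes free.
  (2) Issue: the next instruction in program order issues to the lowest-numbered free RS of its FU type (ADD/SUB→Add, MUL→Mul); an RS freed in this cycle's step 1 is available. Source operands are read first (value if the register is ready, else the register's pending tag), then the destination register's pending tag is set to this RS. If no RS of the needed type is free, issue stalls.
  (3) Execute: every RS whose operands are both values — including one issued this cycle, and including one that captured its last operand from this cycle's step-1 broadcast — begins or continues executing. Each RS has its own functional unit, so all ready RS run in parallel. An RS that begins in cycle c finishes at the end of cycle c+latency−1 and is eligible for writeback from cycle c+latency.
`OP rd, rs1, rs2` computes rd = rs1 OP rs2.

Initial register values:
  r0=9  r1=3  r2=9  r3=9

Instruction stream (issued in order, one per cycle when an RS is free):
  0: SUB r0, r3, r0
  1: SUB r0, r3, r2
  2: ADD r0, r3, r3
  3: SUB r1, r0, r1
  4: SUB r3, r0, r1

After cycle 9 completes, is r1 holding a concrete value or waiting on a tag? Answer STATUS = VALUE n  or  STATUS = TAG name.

STATUS = VALUE 15

c1: issue SUB r0<-Add1 | r0:Add1,r1:3,r2:9,r3:9
c2: issue SUB r0<-Add2 | r0:Add2,r1:3,r2:9,r3:9
c3: CDB Add1=0; issue ADD r0<-Add1 | r0:Add1,r1:3,r2:9,r3:9
c4: CDB Add2=0; issue SUB r1<-Add2 | r0:Add1,r1:Add2,r2:9,r3:9
c5: CDB Add1=18; issue SUB r3<-Add1 | r0:18,r1:Add2,r2:9,r3:Add1
c6: - | r0:18,r1:Add2,r2:9,r3:Add1
c7: CDB Add2=15 | r0:18,r1:15,r2:9,r3:Add1
c8: - | r0:18,r1:15,r2:9,r3:Add1
c9: CDB Add1=3 | r0:18,r1:15,r2:9,r3:3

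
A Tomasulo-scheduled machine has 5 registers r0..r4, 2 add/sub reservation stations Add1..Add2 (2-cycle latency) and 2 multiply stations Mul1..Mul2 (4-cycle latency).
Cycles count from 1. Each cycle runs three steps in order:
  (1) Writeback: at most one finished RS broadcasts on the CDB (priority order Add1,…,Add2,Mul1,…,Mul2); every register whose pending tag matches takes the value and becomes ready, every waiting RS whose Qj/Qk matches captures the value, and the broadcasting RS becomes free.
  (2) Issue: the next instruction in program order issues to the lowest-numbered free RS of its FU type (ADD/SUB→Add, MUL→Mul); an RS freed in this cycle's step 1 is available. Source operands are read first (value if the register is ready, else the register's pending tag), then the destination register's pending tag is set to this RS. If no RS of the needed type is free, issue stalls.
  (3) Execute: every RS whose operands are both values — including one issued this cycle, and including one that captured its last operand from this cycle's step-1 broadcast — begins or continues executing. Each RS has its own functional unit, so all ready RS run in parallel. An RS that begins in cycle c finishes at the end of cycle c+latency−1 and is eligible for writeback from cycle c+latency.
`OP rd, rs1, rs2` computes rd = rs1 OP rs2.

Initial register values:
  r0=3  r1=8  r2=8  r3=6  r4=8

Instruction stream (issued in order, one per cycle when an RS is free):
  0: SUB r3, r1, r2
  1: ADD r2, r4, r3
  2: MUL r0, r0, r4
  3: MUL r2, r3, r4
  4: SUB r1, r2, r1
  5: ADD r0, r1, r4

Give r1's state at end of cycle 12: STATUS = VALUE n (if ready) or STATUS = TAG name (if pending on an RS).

STATUS = VALUE -8

cycle 1: issue SUB r3<-Add1 // r0:3,r1:8,r2:8,r3:Add1,r4:8
cycle 2: issue ADD r2<-Add2 // r0:3,r1:8,r2:Add2,r3:Add1,r4:8
cycle 3: CDB Add1=0; issue MUL r0<-Mul1 // r0:Mul1,r1:8,r2:Add2,r3:0,r4:8
cycle 4: issue MUL r2<-Mul2 // r0:Mul1,r1:8,r2:Mul2,r3:0,r4:8
cycle 5: CDB Add2=8; issue SUB r1<-Add1 // r0:Mul1,r1:Add1,r2:Mul2,r3:0,r4:8
cycle 6: issue ADD r0<-Add2 // r0:Add2,r1:Add1,r2:Mul2,r3:0,r4:8
cycle 7: CDB Mul1=24 // r0:Add2,r1:Add1,r2:Mul2,r3:0,r4:8
cycle 8: CDB Mul2=0 // r0:Add2,r1:Add1,r2:0,r3:0,r4:8
cycle 9: - // r0:Add2,r1:Add1,r2:0,r3:0,r4:8
cycle 10: CDB Add1=-8 // r0:Add2,r1:-8,r2:0,r3:0,r4:8
cycle 11: - // r0:Add2,r1:-8,r2:0,r3:0,r4:8
cycle 12: CDB Add2=0 // r0:0,r1:-8,r2:0,r3:0,r4:8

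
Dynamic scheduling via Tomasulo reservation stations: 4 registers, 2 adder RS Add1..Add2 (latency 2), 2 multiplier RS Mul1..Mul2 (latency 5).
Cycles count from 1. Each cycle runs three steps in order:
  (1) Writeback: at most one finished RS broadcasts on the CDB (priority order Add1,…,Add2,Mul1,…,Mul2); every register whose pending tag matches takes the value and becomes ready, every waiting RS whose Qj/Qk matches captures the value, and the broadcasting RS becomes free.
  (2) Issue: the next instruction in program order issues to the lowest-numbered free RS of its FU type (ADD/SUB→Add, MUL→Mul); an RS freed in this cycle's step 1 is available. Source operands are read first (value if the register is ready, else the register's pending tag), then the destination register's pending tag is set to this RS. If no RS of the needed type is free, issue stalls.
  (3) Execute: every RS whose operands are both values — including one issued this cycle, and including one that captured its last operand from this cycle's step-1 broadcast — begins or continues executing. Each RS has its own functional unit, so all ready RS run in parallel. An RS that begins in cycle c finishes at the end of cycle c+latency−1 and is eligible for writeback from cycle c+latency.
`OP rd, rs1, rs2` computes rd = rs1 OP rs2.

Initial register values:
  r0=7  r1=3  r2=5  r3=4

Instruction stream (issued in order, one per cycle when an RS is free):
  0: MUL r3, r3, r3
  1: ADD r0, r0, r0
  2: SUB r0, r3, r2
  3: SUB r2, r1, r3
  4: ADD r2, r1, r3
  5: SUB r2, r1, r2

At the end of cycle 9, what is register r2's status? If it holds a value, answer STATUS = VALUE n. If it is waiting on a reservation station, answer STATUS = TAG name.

c1: issue MUL r3<-Mul1 | r0:7,r1:3,r2:5,r3:Mul1
c2: issue ADD r0<-Add1 | r0:Add1,r1:3,r2:5,r3:Mul1
c3: issue SUB r0<-Add2 | r0:Add2,r1:3,r2:5,r3:Mul1
c4: CDB Add1=14; issue SUB r2<-Add1 | r0:Add2,r1:3,r2:Add1,r3:Mul1
c5: stall | r0:Add2,r1:3,r2:Add1,r3:Mul1
c6: CDB Mul1=16; stall | r0:Add2,r1:3,r2:Add1,r3:16
c7: stall | r0:Add2,r1:3,r2:Add1,r3:16
c8: CDB Add1=-13; issue ADD r2<-Add1 | r0:Add2,r1:3,r2:Add1,r3:16
c9: CDB Add2=11; issue SUB r2<-Add2 | r0:11,r1:3,r2:Add2,r3:16

STATUS = TAG Add2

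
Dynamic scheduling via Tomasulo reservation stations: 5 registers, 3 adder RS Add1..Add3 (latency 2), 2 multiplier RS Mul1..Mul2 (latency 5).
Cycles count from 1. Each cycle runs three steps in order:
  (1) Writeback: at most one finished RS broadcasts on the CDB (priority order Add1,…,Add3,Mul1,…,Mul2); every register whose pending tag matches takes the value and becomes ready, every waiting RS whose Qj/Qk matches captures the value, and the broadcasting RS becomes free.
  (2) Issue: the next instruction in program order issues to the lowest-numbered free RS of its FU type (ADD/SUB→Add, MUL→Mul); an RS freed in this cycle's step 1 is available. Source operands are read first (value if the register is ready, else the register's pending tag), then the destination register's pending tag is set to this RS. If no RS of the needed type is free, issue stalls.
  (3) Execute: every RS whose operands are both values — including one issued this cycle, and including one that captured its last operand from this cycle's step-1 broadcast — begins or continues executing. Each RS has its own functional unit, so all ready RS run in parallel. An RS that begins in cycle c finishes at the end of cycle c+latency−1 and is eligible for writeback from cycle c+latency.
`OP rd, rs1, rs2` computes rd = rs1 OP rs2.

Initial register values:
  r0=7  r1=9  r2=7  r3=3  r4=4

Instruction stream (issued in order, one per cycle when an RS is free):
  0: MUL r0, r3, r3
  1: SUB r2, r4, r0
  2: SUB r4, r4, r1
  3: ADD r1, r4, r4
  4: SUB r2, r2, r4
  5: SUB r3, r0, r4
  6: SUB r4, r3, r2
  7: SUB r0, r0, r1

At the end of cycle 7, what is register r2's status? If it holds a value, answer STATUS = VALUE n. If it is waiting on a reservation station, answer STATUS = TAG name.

  c1: issue MUL r0<-Mul1  regs: r0:Mul1,r1:9,r2:7,r3:3,r4:4
  c2: issue SUB r2<-Add1  regs: r0:Mul1,r1:9,r2:Add1,r3:3,r4:4
  c3: issue SUB r4<-Add2  regs: r0:Mul1,r1:9,r2:Add1,r3:3,r4:Add2
  c4: issue ADD r1<-Add3  regs: r0:Mul1,r1:Add3,r2:Add1,r3:3,r4:Add2
  c5: CDB Add2=-5; issue SUB r2<-Add2  regs: r0:Mul1,r1:Add3,r2:Add2,r3:3,r4:-5
  c6: CDB Mul1=9; stall  regs: r0:9,r1:Add3,r2:Add2,r3:3,r4:-5
  c7: CDB Add3=-10; issue SUB r3<-Add3  regs: r0:9,r1:-10,r2:Add2,r3:Add3,r4:-5

STATUS = TAG Add2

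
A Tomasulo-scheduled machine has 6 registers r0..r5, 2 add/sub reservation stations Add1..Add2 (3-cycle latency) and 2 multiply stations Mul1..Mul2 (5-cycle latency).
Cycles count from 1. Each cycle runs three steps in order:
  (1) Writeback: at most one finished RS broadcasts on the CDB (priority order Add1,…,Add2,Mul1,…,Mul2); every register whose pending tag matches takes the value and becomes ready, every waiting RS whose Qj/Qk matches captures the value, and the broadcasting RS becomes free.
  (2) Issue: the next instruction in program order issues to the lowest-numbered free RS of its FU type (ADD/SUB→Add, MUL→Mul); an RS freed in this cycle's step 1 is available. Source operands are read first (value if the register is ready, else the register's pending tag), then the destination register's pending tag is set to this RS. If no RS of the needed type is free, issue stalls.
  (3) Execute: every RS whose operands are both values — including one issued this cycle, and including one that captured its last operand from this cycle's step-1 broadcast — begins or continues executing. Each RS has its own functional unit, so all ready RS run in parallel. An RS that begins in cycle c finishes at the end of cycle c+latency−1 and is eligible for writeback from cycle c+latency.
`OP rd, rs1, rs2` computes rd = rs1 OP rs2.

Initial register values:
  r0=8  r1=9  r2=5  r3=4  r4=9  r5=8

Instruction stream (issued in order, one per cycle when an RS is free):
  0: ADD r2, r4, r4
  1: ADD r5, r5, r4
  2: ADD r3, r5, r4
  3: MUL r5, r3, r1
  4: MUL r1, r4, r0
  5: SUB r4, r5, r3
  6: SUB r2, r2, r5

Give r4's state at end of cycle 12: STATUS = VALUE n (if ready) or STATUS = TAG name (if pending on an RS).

STATUS = TAG Add2

cycle 1: issue ADD r2<-Add1 // r0:8,r1:9,r2:Add1,r3:4,r4:9,r5:8
cycle 2: issue ADD r5<-Add2 // r0:8,r1:9,r2:Add1,r3:4,r4:9,r5:Add2
cycle 3: stall // r0:8,r1:9,r2:Add1,r3:4,r4:9,r5:Add2
cycle 4: CDB Add1=18; issue ADD r3<-Add1 // r0:8,r1:9,r2:18,r3:Add1,r4:9,r5:Add2
cycle 5: CDB Add2=17; issue MUL r5<-Mul1 // r0:8,r1:9,r2:18,r3:Add1,r4:9,r5:Mul1
cycle 6: issue MUL r1<-Mul2 // r0:8,r1:Mul2,r2:18,r3:Add1,r4:9,r5:Mul1
cycle 7: issue SUB r4<-Add2 // r0:8,r1:Mul2,r2:18,r3:Add1,r4:Add2,r5:Mul1
cycle 8: CDB Add1=26; issue SUB r2<-Add1 // r0:8,r1:Mul2,r2:Add1,r3:26,r4:Add2,r5:Mul1
cycle 9: - // r0:8,r1:Mul2,r2:Add1,r3:26,r4:Add2,r5:Mul1
cycle 10: - // r0:8,r1:Mul2,r2:Add1,r3:26,r4:Add2,r5:Mul1
cycle 11: CDB Mul2=72 // r0:8,r1:72,r2:Add1,r3:26,r4:Add2,r5:Mul1
cycle 12: - // r0:8,r1:72,r2:Add1,r3:26,r4:Add2,r5:Mul1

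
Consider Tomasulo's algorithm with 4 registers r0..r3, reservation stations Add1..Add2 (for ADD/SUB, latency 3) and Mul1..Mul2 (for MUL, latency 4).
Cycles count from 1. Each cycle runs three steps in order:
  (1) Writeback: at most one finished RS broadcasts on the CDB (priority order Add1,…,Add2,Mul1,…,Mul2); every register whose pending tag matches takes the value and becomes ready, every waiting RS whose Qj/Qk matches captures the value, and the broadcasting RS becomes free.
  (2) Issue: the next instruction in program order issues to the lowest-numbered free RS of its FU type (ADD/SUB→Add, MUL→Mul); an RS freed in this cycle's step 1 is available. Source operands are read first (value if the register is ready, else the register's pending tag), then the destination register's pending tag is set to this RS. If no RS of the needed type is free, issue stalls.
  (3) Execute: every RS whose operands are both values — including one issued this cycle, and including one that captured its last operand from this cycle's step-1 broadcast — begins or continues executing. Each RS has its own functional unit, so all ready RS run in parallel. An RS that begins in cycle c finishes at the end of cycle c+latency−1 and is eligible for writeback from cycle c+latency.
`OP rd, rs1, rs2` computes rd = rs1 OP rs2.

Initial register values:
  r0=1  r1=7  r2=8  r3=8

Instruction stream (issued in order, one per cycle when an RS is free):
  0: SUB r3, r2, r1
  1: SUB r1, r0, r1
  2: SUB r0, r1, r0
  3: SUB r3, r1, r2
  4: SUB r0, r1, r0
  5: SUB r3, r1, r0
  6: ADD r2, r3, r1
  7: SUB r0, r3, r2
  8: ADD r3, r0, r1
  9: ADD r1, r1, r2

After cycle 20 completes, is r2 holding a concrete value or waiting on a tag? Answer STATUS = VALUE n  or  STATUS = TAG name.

c1: issue SUB r3<-Add1 | r0:1,r1:7,r2:8,r3:Add1
c2: issue SUB r1<-Add2 | r0:1,r1:Add2,r2:8,r3:Add1
c3: stall | r0:1,r1:Add2,r2:8,r3:Add1
c4: CDB Add1=1; issue SUB r0<-Add1 | r0:Add1,r1:Add2,r2:8,r3:1
c5: CDB Add2=-6; issue SUB r3<-Add2 | r0:Add1,r1:-6,r2:8,r3:Add2
c6: stall | r0:Add1,r1:-6,r2:8,r3:Add2
c7: stall | r0:Add1,r1:-6,r2:8,r3:Add2
c8: CDB Add1=-7; issue SUB r0<-Add1 | r0:Add1,r1:-6,r2:8,r3:Add2
c9: CDB Add2=-14; issue SUB r3<-Add2 | r0:Add1,r1:-6,r2:8,r3:Add2
c10: stall | r0:Add1,r1:-6,r2:8,r3:Add2
c11: CDB Add1=1; issue ADD r2<-Add1 | r0:1,r1:-6,r2:Add1,r3:Add2
c12: stall | r0:1,r1:-6,r2:Add1,r3:Add2
c13: stall | r0:1,r1:-6,r2:Add1,r3:Add2
c14: CDB Add2=-7; issue SUB r0<-Add2 | r0:Add2,r1:-6,r2:Add1,r3:-7
c15: stall | r0:Add2,r1:-6,r2:Add1,r3:-7
c16: stall | r0:Add2,r1:-6,r2:Add1,r3:-7
c17: CDB Add1=-13; issue ADD r3<-Add1 | r0:Add2,r1:-6,r2:-13,r3:Add1
c18: stall | r0:Add2,r1:-6,r2:-13,r3:Add1
c19: stall | r0:Add2,r1:-6,r2:-13,r3:Add1
c20: CDB Add2=6; issue ADD r1<-Add2 | r0:6,r1:Add2,r2:-13,r3:Add1

STATUS = VALUE -13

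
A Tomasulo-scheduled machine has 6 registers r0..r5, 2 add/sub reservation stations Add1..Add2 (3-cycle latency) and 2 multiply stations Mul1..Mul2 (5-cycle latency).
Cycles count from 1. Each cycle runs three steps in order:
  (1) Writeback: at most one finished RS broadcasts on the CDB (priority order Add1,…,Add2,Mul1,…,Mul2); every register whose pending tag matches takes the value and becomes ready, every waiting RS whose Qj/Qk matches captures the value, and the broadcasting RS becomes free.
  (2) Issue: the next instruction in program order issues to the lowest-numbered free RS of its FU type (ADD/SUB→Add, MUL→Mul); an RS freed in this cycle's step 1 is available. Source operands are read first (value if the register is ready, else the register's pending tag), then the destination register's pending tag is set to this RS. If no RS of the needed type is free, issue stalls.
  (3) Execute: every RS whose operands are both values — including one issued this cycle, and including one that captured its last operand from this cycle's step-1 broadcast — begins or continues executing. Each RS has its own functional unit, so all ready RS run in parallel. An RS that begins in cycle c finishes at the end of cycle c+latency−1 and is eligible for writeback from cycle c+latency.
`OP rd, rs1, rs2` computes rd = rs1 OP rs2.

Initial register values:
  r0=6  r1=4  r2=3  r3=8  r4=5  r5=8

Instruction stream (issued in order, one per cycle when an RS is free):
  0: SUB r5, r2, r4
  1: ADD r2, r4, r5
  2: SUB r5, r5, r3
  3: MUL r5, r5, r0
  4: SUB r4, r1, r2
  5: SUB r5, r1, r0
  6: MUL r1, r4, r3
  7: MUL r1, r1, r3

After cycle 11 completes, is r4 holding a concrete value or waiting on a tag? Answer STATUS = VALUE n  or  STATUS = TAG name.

c1: issue SUB r5<-Add1 | r0:6,r1:4,r2:3,r3:8,r4:5,r5:Add1
c2: issue ADD r2<-Add2 | r0:6,r1:4,r2:Add2,r3:8,r4:5,r5:Add1
c3: stall | r0:6,r1:4,r2:Add2,r3:8,r4:5,r5:Add1
c4: CDB Add1=-2; issue SUB r5<-Add1 | r0:6,r1:4,r2:Add2,r3:8,r4:5,r5:Add1
c5: issue MUL r5<-Mul1 | r0:6,r1:4,r2:Add2,r3:8,r4:5,r5:Mul1
c6: stall | r0:6,r1:4,r2:Add2,r3:8,r4:5,r5:Mul1
c7: CDB Add1=-10; issue SUB r4<-Add1 | r0:6,r1:4,r2:Add2,r3:8,r4:Add1,r5:Mul1
c8: CDB Add2=3; issue SUB r5<-Add2 | r0:6,r1:4,r2:3,r3:8,r4:Add1,r5:Add2
c9: issue MUL r1<-Mul2 | r0:6,r1:Mul2,r2:3,r3:8,r4:Add1,r5:Add2
c10: stall | r0:6,r1:Mul2,r2:3,r3:8,r4:Add1,r5:Add2
c11: CDB Add1=1; stall | r0:6,r1:Mul2,r2:3,r3:8,r4:1,r5:Add2

STATUS = VALUE 1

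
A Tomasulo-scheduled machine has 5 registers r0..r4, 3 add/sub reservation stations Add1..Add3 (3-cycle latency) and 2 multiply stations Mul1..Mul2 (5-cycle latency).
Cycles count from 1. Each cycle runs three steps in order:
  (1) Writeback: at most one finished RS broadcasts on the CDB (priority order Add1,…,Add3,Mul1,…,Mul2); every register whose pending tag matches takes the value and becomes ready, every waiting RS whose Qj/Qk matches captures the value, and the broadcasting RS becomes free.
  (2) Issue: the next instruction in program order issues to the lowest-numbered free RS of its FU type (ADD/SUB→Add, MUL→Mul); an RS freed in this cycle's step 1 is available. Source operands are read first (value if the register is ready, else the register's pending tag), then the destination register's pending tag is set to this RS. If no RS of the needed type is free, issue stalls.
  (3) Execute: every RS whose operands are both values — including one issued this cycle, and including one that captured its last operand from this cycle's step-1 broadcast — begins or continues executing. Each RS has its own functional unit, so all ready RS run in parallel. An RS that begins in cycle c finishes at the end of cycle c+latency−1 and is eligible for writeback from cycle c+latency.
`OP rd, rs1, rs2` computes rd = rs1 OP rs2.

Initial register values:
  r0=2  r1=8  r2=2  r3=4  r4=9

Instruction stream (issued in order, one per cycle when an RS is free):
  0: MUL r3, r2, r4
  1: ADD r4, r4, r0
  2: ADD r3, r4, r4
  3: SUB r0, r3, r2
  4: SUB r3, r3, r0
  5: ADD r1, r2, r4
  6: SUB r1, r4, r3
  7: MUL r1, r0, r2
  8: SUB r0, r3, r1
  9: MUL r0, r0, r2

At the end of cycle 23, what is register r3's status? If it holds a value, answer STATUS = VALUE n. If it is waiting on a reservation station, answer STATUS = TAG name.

cycle 1: issue MUL r3<-Mul1 // r0:2,r1:8,r2:2,r3:Mul1,r4:9
cycle 2: issue ADD r4<-Add1 // r0:2,r1:8,r2:2,r3:Mul1,r4:Add1
cycle 3: issue ADD r3<-Add2 // r0:2,r1:8,r2:2,r3:Add2,r4:Add1
cycle 4: issue SUB r0<-Add3 // r0:Add3,r1:8,r2:2,r3:Add2,r4:Add1
cycle 5: CDB Add1=11; issue SUB r3<-Add1 // r0:Add3,r1:8,r2:2,r3:Add1,r4:11
cycle 6: CDB Mul1=18; stall // r0:Add3,r1:8,r2:2,r3:Add1,r4:11
cycle 7: stall // r0:Add3,r1:8,r2:2,r3:Add1,r4:11
cycle 8: CDB Add2=22; issue ADD r1<-Add2 // r0:Add3,r1:Add2,r2:2,r3:Add1,r4:11
cycle 9: stall // r0:Add3,r1:Add2,r2:2,r3:Add1,r4:11
cycle 10: stall // r0:Add3,r1:Add2,r2:2,r3:Add1,r4:11
cycle 11: CDB Add2=13; issue SUB r1<-Add2 // r0:Add3,r1:Add2,r2:2,r3:Add1,r4:11
cycle 12: CDB Add3=20; issue MUL r1<-Mul1 // r0:20,r1:Mul1,r2:2,r3:Add1,r4:11
cycle 13: issue SUB r0<-Add3 // r0:Add3,r1:Mul1,r2:2,r3:Add1,r4:11
cycle 14: issue MUL r0<-Mul2 // r0:Mul2,r1:Mul1,r2:2,r3:Add1,r4:11
cycle 15: CDB Add1=2 // r0:Mul2,r1:Mul1,r2:2,r3:2,r4:11
cycle 16: - // r0:Mul2,r1:Mul1,r2:2,r3:2,r4:11
cycle 17: CDB Mul1=40 // r0:Mul2,r1:40,r2:2,r3:2,r4:11
cycle 18: CDB Add2=9 // r0:Mul2,r1:40,r2:2,r3:2,r4:11
cycle 19: - // r0:Mul2,r1:40,r2:2,r3:2,r4:11
cycle 20: CDB Add3=-38 // r0:Mul2,r1:40,r2:2,r3:2,r4:11
cycle 21: - // r0:Mul2,r1:40,r2:2,r3:2,r4:11
cycle 22: - // r0:Mul2,r1:40,r2:2,r3:2,r4:11
cycle 23: - // r0:Mul2,r1:40,r2:2,r3:2,r4:11

STATUS = VALUE 2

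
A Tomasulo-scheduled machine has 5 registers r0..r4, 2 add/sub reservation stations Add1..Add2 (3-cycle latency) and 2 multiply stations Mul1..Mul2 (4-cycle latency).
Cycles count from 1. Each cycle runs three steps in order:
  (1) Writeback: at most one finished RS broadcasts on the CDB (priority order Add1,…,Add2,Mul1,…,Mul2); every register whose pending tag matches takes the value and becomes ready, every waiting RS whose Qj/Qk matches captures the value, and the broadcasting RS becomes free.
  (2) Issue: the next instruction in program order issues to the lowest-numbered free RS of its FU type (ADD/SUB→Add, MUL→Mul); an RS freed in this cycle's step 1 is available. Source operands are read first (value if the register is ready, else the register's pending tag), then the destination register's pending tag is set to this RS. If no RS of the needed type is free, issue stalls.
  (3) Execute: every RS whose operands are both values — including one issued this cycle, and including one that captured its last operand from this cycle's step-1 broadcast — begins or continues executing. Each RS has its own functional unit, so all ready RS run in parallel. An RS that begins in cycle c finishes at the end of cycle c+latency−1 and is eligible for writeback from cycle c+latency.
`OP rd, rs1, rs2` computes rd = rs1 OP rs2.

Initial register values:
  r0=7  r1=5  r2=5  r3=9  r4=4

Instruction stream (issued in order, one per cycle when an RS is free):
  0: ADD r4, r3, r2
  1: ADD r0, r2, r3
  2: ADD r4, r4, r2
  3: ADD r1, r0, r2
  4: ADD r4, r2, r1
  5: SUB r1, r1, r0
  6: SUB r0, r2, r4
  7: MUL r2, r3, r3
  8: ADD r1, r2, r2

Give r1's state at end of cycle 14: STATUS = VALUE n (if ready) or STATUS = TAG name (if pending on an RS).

c1: issue ADD r4<-Add1 | r0:7,r1:5,r2:5,r3:9,r4:Add1
c2: issue ADD r0<-Add2 | r0:Add2,r1:5,r2:5,r3:9,r4:Add1
c3: stall | r0:Add2,r1:5,r2:5,r3:9,r4:Add1
c4: CDB Add1=14; issue ADD r4<-Add1 | r0:Add2,r1:5,r2:5,r3:9,r4:Add1
c5: CDB Add2=14; issue ADD r1<-Add2 | r0:14,r1:Add2,r2:5,r3:9,r4:Add1
c6: stall | r0:14,r1:Add2,r2:5,r3:9,r4:Add1
c7: CDB Add1=19; issue ADD r4<-Add1 | r0:14,r1:Add2,r2:5,r3:9,r4:Add1
c8: CDB Add2=19; issue SUB r1<-Add2 | r0:14,r1:Add2,r2:5,r3:9,r4:Add1
c9: stall | r0:14,r1:Add2,r2:5,r3:9,r4:Add1
c10: stall | r0:14,r1:Add2,r2:5,r3:9,r4:Add1
c11: CDB Add1=24; issue SUB r0<-Add1 | r0:Add1,r1:Add2,r2:5,r3:9,r4:24
c12: CDB Add2=5; issue MUL r2<-Mul1 | r0:Add1,r1:5,r2:Mul1,r3:9,r4:24
c13: issue ADD r1<-Add2 | r0:Add1,r1:Add2,r2:Mul1,r3:9,r4:24
c14: CDB Add1=-19 | r0:-19,r1:Add2,r2:Mul1,r3:9,r4:24

STATUS = TAG Add2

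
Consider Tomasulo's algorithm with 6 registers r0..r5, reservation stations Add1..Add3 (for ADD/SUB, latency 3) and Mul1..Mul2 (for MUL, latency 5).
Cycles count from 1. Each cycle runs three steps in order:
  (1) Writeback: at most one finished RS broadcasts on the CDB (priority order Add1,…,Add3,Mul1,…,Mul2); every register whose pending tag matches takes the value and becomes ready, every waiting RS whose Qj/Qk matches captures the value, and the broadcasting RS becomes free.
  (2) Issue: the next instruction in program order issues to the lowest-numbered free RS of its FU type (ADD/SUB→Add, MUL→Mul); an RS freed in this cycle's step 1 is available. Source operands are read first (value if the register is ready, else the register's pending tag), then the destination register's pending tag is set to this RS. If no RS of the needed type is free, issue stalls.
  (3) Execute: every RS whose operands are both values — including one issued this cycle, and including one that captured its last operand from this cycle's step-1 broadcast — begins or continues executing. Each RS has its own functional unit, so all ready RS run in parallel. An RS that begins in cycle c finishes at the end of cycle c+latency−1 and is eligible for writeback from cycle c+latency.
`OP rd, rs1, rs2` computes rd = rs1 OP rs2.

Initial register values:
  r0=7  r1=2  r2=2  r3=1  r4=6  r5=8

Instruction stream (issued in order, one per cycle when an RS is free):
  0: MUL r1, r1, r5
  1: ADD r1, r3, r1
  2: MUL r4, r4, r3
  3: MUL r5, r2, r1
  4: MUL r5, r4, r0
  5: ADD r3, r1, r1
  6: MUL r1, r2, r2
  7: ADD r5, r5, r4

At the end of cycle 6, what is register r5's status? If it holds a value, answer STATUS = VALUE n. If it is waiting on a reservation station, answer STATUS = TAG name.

STATUS = TAG Mul1

cycle 1: issue MUL r1<-Mul1 // r0:7,r1:Mul1,r2:2,r3:1,r4:6,r5:8
cycle 2: issue ADD r1<-Add1 // r0:7,r1:Add1,r2:2,r3:1,r4:6,r5:8
cycle 3: issue MUL r4<-Mul2 // r0:7,r1:Add1,r2:2,r3:1,r4:Mul2,r5:8
cycle 4: stall // r0:7,r1:Add1,r2:2,r3:1,r4:Mul2,r5:8
cycle 5: stall // r0:7,r1:Add1,r2:2,r3:1,r4:Mul2,r5:8
cycle 6: CDB Mul1=16; issue MUL r5<-Mul1 // r0:7,r1:Add1,r2:2,r3:1,r4:Mul2,r5:Mul1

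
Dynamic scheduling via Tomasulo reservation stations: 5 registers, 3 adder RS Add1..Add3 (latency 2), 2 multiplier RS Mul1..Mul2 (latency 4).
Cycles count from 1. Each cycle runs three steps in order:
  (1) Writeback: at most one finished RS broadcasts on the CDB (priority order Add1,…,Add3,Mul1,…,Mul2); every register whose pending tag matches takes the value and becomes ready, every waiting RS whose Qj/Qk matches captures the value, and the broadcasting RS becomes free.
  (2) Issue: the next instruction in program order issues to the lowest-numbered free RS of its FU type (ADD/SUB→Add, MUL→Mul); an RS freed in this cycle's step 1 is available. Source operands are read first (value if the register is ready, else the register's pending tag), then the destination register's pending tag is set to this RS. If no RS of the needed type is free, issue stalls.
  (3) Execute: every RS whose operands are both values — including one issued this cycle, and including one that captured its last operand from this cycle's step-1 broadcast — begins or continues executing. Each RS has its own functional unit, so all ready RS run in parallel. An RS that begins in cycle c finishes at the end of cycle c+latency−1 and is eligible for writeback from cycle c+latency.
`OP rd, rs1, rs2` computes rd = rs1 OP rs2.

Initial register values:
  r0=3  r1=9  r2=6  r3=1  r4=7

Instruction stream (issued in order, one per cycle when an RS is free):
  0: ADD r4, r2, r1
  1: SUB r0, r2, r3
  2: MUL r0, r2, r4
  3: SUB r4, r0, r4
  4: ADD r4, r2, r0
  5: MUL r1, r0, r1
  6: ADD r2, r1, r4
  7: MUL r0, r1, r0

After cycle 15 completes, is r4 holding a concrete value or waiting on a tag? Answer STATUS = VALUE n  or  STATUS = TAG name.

STATUS = VALUE 96

cycle 1: issue ADD r4<-Add1 // r0:3,r1:9,r2:6,r3:1,r4:Add1
cycle 2: issue SUB r0<-Add2 // r0:Add2,r1:9,r2:6,r3:1,r4:Add1
cycle 3: CDB Add1=15; issue MUL r0<-Mul1 // r0:Mul1,r1:9,r2:6,r3:1,r4:15
cycle 4: CDB Add2=5; issue SUB r4<-Add1 // r0:Mul1,r1:9,r2:6,r3:1,r4:Add1
cycle 5: issue ADD r4<-Add2 // r0:Mul1,r1:9,r2:6,r3:1,r4:Add2
cycle 6: issue MUL r1<-Mul2 // r0:Mul1,r1:Mul2,r2:6,r3:1,r4:Add2
cycle 7: CDB Mul1=90; issue ADD r2<-Add3 // r0:90,r1:Mul2,r2:Add3,r3:1,r4:Add2
cycle 8: issue MUL r0<-Mul1 // r0:Mul1,r1:Mul2,r2:Add3,r3:1,r4:Add2
cycle 9: CDB Add1=75 // r0:Mul1,r1:Mul2,r2:Add3,r3:1,r4:Add2
cycle 10: CDB Add2=96 // r0:Mul1,r1:Mul2,r2:Add3,r3:1,r4:96
cycle 11: CDB Mul2=810 // r0:Mul1,r1:810,r2:Add3,r3:1,r4:96
cycle 12: - // r0:Mul1,r1:810,r2:Add3,r3:1,r4:96
cycle 13: CDB Add3=906 // r0:Mul1,r1:810,r2:906,r3:1,r4:96
cycle 14: - // r0:Mul1,r1:810,r2:906,r3:1,r4:96
cycle 15: CDB Mul1=72900 // r0:72900,r1:810,r2:906,r3:1,r4:96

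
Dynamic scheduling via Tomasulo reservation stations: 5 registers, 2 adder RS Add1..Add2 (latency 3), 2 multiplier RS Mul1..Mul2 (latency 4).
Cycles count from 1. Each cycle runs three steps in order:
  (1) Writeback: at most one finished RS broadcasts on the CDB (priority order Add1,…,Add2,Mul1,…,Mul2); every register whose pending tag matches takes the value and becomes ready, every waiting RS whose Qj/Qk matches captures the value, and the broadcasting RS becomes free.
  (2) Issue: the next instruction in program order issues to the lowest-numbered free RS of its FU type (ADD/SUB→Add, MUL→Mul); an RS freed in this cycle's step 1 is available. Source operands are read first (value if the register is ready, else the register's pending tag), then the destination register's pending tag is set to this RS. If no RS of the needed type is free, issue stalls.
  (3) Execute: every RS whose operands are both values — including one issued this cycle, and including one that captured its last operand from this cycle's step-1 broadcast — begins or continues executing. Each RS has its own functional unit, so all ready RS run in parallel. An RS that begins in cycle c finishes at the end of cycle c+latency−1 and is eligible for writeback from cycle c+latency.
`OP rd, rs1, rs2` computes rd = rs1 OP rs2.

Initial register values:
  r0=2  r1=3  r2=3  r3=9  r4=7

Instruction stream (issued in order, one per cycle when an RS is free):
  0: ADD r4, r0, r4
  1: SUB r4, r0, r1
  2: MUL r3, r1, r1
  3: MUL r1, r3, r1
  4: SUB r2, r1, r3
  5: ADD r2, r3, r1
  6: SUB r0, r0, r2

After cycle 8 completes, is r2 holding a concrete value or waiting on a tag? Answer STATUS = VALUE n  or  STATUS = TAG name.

cycle 1: issue ADD r4<-Add1 // r0:2,r1:3,r2:3,r3:9,r4:Add1
cycle 2: issue SUB r4<-Add2 // r0:2,r1:3,r2:3,r3:9,r4:Add2
cycle 3: issue MUL r3<-Mul1 // r0:2,r1:3,r2:3,r3:Mul1,r4:Add2
cycle 4: CDB Add1=9; issue MUL r1<-Mul2 // r0:2,r1:Mul2,r2:3,r3:Mul1,r4:Add2
cycle 5: CDB Add2=-1; issue SUB r2<-Add1 // r0:2,r1:Mul2,r2:Add1,r3:Mul1,r4:-1
cycle 6: issue ADD r2<-Add2 // r0:2,r1:Mul2,r2:Add2,r3:Mul1,r4:-1
cycle 7: CDB Mul1=9; stall // r0:2,r1:Mul2,r2:Add2,r3:9,r4:-1
cycle 8: stall // r0:2,r1:Mul2,r2:Add2,r3:9,r4:-1

STATUS = TAG Add2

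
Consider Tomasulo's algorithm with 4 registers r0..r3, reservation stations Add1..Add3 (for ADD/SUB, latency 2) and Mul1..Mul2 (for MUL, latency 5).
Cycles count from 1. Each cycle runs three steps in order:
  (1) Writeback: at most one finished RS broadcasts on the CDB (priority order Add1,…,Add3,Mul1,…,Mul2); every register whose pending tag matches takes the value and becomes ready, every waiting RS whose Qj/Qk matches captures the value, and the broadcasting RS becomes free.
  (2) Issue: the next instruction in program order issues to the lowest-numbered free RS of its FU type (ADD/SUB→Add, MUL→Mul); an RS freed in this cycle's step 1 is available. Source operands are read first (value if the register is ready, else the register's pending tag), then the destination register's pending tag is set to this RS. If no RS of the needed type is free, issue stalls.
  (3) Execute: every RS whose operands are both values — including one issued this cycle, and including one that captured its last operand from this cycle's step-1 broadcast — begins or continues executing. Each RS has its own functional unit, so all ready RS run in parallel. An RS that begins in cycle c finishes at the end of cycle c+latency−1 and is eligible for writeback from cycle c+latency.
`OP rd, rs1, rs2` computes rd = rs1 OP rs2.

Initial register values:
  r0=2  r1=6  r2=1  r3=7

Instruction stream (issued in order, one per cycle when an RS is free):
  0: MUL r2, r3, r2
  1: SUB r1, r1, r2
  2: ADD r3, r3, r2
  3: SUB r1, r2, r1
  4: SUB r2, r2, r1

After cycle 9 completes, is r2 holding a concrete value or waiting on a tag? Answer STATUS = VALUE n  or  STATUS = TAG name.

STATUS = TAG Add1

cycle 1: issue MUL r2<-Mul1 // r0:2,r1:6,r2:Mul1,r3:7
cycle 2: issue SUB r1<-Add1 // r0:2,r1:Add1,r2:Mul1,r3:7
cycle 3: issue ADD r3<-Add2 // r0:2,r1:Add1,r2:Mul1,r3:Add2
cycle 4: issue SUB r1<-Add3 // r0:2,r1:Add3,r2:Mul1,r3:Add2
cycle 5: stall // r0:2,r1:Add3,r2:Mul1,r3:Add2
cycle 6: CDB Mul1=7; stall // r0:2,r1:Add3,r2:7,r3:Add2
cycle 7: stall // r0:2,r1:Add3,r2:7,r3:Add2
cycle 8: CDB Add1=-1; issue SUB r2<-Add1 // r0:2,r1:Add3,r2:Add1,r3:Add2
cycle 9: CDB Add2=14 // r0:2,r1:Add3,r2:Add1,r3:14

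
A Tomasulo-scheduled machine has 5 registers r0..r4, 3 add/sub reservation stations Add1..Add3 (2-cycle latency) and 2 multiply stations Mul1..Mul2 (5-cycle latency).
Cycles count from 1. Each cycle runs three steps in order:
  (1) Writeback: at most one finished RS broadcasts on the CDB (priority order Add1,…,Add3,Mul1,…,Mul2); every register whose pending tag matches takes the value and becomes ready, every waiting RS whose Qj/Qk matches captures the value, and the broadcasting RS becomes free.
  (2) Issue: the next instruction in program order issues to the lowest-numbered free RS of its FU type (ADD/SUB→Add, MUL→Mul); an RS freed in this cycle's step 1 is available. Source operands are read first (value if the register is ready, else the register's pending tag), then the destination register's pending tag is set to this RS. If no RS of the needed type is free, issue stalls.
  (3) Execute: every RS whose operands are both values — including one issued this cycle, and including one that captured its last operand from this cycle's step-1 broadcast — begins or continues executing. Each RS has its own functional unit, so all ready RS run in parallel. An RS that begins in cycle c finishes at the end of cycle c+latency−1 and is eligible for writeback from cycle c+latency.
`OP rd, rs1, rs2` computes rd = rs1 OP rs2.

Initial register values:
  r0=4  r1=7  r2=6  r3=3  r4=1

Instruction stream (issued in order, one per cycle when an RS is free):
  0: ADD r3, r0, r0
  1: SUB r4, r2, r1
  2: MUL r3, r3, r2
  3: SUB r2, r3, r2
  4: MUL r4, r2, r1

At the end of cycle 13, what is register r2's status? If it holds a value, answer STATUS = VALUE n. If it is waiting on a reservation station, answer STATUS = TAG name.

c1: issue ADD r3<-Add1 | r0:4,r1:7,r2:6,r3:Add1,r4:1
c2: issue SUB r4<-Add2 | r0:4,r1:7,r2:6,r3:Add1,r4:Add2
c3: CDB Add1=8; issue MUL r3<-Mul1 | r0:4,r1:7,r2:6,r3:Mul1,r4:Add2
c4: CDB Add2=-1; issue SUB r2<-Add1 | r0:4,r1:7,r2:Add1,r3:Mul1,r4:-1
c5: issue MUL r4<-Mul2 | r0:4,r1:7,r2:Add1,r3:Mul1,r4:Mul2
c6: - | r0:4,r1:7,r2:Add1,r3:Mul1,r4:Mul2
c7: - | r0:4,r1:7,r2:Add1,r3:Mul1,r4:Mul2
c8: CDB Mul1=48 | r0:4,r1:7,r2:Add1,r3:48,r4:Mul2
c9: - | r0:4,r1:7,r2:Add1,r3:48,r4:Mul2
c10: CDB Add1=42 | r0:4,r1:7,r2:42,r3:48,r4:Mul2
c11: - | r0:4,r1:7,r2:42,r3:48,r4:Mul2
c12: - | r0:4,r1:7,r2:42,r3:48,r4:Mul2
c13: - | r0:4,r1:7,r2:42,r3:48,r4:Mul2

STATUS = VALUE 42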